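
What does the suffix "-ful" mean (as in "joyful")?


Suffix: -ful
Example: joyful = joy + -ful
Meaning = full of


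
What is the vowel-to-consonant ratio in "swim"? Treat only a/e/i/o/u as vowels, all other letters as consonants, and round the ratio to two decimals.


Word: "swim"
Vowels (a,e,i,o,u): 1
Consonants: 3
Ratio = 1/3
= 0.33


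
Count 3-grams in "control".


Word: "control" (length 7)
Number of 3-grams = length - 3 + 1 = 7 - 3 + 1
= 5


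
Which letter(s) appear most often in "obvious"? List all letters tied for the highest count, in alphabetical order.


Word: "obvious"
Letter counts:
  'b': 1
  'i': 1
  'o': 2
  's': 1
  'u': 1
  'v': 1
Maximum count = 2
Most frequent = 'o' (2 times each)


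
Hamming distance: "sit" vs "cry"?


Comparing character by character (same length = 3):
  Pos 0: 's' vs 'c' !=
  Pos 1: 'i' vs 'r' !=
  Pos 2: 't' vs 'y' !=
Hamming distance = 3


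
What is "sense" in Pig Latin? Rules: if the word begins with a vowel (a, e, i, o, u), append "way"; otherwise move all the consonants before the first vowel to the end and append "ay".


Word: "sense"
Starts with consonant(s) → move to end, add 'ay'
Consonant cluster: "s"
Pig Latin = "ensesay"


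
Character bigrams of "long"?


Word: "long" (length 4)
Number of bigrams = 4 - 2 + 1 = 3
  Position 0: "lo"
  Position 1: "on"
  Position 2: "ng"
Bigrams = "lo", "on", "ng"


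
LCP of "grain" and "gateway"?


Word 1: "grain"
Word 2: "gateway"
Comparing from start:
  Pos 0: 'g' == 'g'
  Pos 1: 'r' != 'a' (stop)
LCP = "g" (length 1)


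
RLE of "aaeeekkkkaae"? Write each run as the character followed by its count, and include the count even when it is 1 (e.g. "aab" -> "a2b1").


String: "aaeeekkkkaae"
Scanning for consecutive runs:
  'a' x 2
  'e' x 3
  'k' x 4
  'a' x 2
  'e' x 1
RLE = "a2e3k4a2e1"


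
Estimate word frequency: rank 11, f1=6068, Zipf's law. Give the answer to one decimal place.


Zipf's law: f(r) = f(1) / r
f(1) = 6068
f(11) = 6068 / 11
= 551.6 occurrences


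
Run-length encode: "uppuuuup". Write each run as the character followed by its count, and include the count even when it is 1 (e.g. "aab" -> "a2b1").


String: "uppuuuup"
Scanning for consecutive runs:
  'u' x 1
  'p' x 2
  'u' x 4
  'p' x 1
RLE = "u1p2u4p1"


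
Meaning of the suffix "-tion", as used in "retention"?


Suffix: -tion
Example: retention (retain + -tion, with a spelling change)
Meaning = act or process


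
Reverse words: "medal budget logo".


Original: "medal budget logo"
Words (1..n): medal | budget | logo
Reversed (n..1): logo | budget | medal
Result = "logo budget medal"


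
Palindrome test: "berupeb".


Word: "berupeb"
Reversed: "bepureb"
Forward == Backward? berupeb != bepureb
Palindrome = No


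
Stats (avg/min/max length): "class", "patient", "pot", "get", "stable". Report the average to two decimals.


Lengths: "class"=5, "patient"=7, "pot"=3, "get"=3, "stable"=6
Sum = 24, Count = 5
Average = 24/5 = 4.80
= avg=4.80, min=3, max=7


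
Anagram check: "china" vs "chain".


Word 1: "china" → sorted: achin
Word 2: "chain" → sorted: achin
Same letters? achin == achin
Anagram = Yes


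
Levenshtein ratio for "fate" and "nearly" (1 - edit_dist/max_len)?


Word 1: "fate" (length 4)
Word 2: "nearly" (length 6)
One optimal edit sequence:
  1. insert 'n'  (+1)
  2. substitute 'f' -> 'e'  (+1)
  3. keep 'a'
  4. insert 'r'  (+1)
  5. substitute 't' -> 'l'  (+1)
  6. substitute 'e' -> 'y'  (+1)
Edit distance = 5
Max length = max(4, 6) = 6
Similarity = 1 - 5/6
= 0.1667


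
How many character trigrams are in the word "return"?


Word: "return" (length 6)
Number of 3-grams = length - 3 + 1 = 6 - 3 + 1
= 4


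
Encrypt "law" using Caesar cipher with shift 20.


Word: "law"
Shift: 20
Each letter → (letter + shift) mod 26:
  'l' (11) + 20 = 5 → 'f'
  'a' (0) + 20 = 20 → 'u'
  'w' (22) + 20 = 16 → 'q'
Result = "fuq"


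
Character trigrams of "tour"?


Word: "tour" (length 4)
Number of trigrams = 4 - 3 + 1 = 2
  Position 0: "tou"
  Position 1: "our"
Trigrams = "tou", "our"


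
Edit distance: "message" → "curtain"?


Word 1: "message" (length 7)
Word 2: "curtain" (length 7)
One optimal edit sequence (insert/delete/substitute each cost 1):
  1. substitute 'm' -> 'c'  (+1)
  2. substitute 'e' -> 'u'  (+1)
  3. substitute 's' -> 'r'  (+1)
  4. substitute 's' -> 't'  (+1)
  5. keep 'a'
  6. substitute 'g' -> 'i'  (+1)
  7. substitute 'e' -> 'n'  (+1)
Total edit operations: 6
Edit distance = 6


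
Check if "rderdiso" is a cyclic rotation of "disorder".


Word: "disorder", Candidate: "rderdiso"
Method: check if candidate is substring of word+word
"disorderdisorder" contains "rderdiso"? Yes
Is rotation = Yes


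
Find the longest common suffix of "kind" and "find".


Word 1: "kind"
Word 2: "find"
Comparing from end:
  Pos -1: 'd' == 'd'
  Pos -2: 'n' == 'n'
  Pos -3: 'i' == 'i'
  Pos -4: 'k' != 'f' (stop)
LCS = "ind" (length 3)


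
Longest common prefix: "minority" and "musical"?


Word 1: "minority"
Word 2: "musical"
Comparing from start:
  Pos 0: 'm' == 'm'
  Pos 1: 'i' != 'u' (stop)
LCP = "m" (length 1)


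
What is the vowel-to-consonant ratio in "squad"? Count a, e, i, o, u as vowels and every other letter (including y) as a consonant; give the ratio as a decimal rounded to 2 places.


Word: "squad"
Vowels (a,e,i,o,u): 2
Consonants: 3
Ratio = 2/3
= 0.67


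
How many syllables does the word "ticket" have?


Word: "ticket"
Syllable breakdown: tick / et
Counting: 2 parts
= 2 syllables


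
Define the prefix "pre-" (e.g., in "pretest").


Prefix: pre-
Example: pretest = pre- + test
Meaning = before


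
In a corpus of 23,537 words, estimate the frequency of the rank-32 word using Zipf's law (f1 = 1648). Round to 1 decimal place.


Zipf's law: f(r) = f(1) / r
f(1) = 1648
f(32) = 1648 / 32
= 51.5 occurrences


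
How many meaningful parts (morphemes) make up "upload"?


Word: "upload"
Morphemes: up- | load
Each morpheme carries meaning
= 2 morphemes


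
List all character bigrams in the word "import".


Word: "import" (length 6)
Number of bigrams = 6 - 2 + 1 = 5
  Position 0: "im"
  Position 1: "mp"
  Position 2: "po"
  Position 3: "or"
  Position 4: "rt"
Bigrams = "im", "mp", "po", "or", "rt"


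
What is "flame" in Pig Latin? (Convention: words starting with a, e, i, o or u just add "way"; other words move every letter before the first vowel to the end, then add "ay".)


Word: "flame"
Starts with consonant(s) → move to end, add 'ay'
Consonant cluster: "fl"
Pig Latin = "ameflay"


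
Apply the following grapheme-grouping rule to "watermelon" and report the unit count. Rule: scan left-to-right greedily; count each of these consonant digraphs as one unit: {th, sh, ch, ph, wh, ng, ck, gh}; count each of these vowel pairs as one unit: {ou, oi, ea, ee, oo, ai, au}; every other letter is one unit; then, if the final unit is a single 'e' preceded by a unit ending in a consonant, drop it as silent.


Word: "watermelon" (10 letters)
Left-to-right scan:
  [1] 'w' (letter)
  [2] 'a' (letter)
  [3] 't' (letter)
  [4] 'e' (letter)
  [5] 'r' (letter)
  [6] 'm' (letter)
  [7] 'e' (letter)
  [8] 'l' (letter)
  [9] 'o' (letter)
  [10] 'n' (letter)
Units from scan: 10
Sound units = 10 units


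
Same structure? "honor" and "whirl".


Pattern of "honor": [0, 1, 2, 1, 3]
Pattern of "whirl": [0, 1, 2, 3, 4]
Patterns do not match
Same pattern = No


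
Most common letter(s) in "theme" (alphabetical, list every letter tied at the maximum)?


Word: "theme"
Letter counts:
  'e': 2
  'h': 1
  'm': 1
  't': 1
Maximum count = 2
Most frequent = 'e' (2 times each)


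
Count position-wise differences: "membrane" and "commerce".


Comparing character by character (same length = 8):
  Pos 0: 'm' vs 'c' !=
  Pos 1: 'e' vs 'o' !=
  Pos 2: 'm' vs 'm' =
  Pos 3: 'b' vs 'm' !=
  Pos 4: 'r' vs 'e' !=
  Pos 5: 'a' vs 'r' !=
  Pos 6: 'n' vs 'c' !=
  Pos 7: 'e' vs 'e' =
Hamming distance = 6


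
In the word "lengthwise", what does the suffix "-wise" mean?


Suffix: -wise
Example: lengthwise = length + -wise
Meaning = in the manner of


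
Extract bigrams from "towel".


Word: "towel" (length 5)
Number of bigrams = 5 - 2 + 1 = 4
  Position 0: "to"
  Position 1: "ow"
  Position 2: "we"
  Position 3: "el"
Bigrams = "to", "ow", "we", "el"


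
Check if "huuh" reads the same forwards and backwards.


Word: "huuh"
Reversed: "huuh"
Forward == Backward? huuh == huuh
Palindrome = Yes


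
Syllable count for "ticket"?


Word: "ticket"
Syllable breakdown: tick · et
Counting: 2 parts
= 2 syllables


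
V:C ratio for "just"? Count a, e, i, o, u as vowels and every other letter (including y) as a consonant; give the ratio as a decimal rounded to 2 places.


Word: "just"
Vowels (a,e,i,o,u): 1
Consonants: 3
Ratio = 1/3
= 0.33


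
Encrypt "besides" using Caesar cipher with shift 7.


Word: "besides"
Shift: 7
Each letter → (letter + shift) mod 26:
  'b' (1) + 7 = 8 → 'i'
  'e' (4) + 7 = 11 → 'l'
  's' (18) + 7 = 25 → 'z'
  'i' (8) + 7 = 15 → 'p'
  'd' (3) + 7 = 10 → 'k'
  'e' (4) + 7 = 11 → 'l'
  's' (18) + 7 = 25 → 'z'
Result = "ilzpklz"


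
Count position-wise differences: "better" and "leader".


Comparing character by character (same length = 6):
  Pos 0: 'b' vs 'l' !=
  Pos 1: 'e' vs 'e' =
  Pos 2: 't' vs 'a' !=
  Pos 3: 't' vs 'd' !=
  Pos 4: 'e' vs 'e' =
  Pos 5: 'r' vs 'r' =
Hamming distance = 3


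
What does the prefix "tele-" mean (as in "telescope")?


Prefix: tele-
Example: telescope = tele- + scope
Meaning = distant


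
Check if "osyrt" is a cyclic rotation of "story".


Word: "story", Candidate: "osyrt"
Method: check if candidate is substring of word+word
"storystory" contains "osyrt"? No
Is rotation = No


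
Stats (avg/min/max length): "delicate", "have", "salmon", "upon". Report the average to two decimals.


Lengths: "delicate"=8, "have"=4, "salmon"=6, "upon"=4
Sum = 22, Count = 4
Average = 22/4 = 5.50
= avg=5.50, min=4, max=8


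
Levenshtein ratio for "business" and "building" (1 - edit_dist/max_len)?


Word 1: "business" (length 8)
Word 2: "building" (length 8)
One optimal edit sequence:
  1. keep 'b'
  2. keep 'u'
  3. substitute 's' -> 'i'  (+1)
  4. substitute 'i' -> 'l'  (+1)
  5. substitute 'n' -> 'd'  (+1)
  6. substitute 'e' -> 'i'  (+1)
  7. substitute 's' -> 'n'  (+1)
  8. substitute 's' -> 'g'  (+1)
Edit distance = 6
Max length = max(8, 8) = 8
Similarity = 1 - 6/8
= 0.2500


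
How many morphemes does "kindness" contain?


Word: "kindness"
Morphemes: kind / -ness
Each morpheme carries meaning
= 2 morphemes


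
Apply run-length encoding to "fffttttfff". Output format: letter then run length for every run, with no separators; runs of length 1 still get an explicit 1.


String: "fffttttfff"
Scanning for consecutive runs:
  'f' x 3
  't' x 4
  'f' x 3
RLE = "f3t4f3"


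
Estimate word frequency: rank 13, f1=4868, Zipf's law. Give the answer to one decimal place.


Zipf's law: f(r) = f(1) / r
f(1) = 4868
f(13) = 4868 / 13
= 374.5 occurrences


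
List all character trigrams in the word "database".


Word: "database" (length 8)
Number of trigrams = 8 - 3 + 1 = 6
  Position 0: "dat"
  Position 1: "ata"
  Position 2: "tab"
  Position 3: "aba"
  Position 4: "bas"
  Position 5: "ase"
Trigrams = "dat", "ata", "tab", "aba", "bas", "ase"


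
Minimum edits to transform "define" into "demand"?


Word 1: "define" (length 6)
Word 2: "demand" (length 6)
One optimal edit sequence (insert/delete/substitute each cost 1):
  1. keep 'd'
  2. keep 'e'
  3. substitute 'f' -> 'm'  (+1)
  4. substitute 'i' -> 'a'  (+1)
  5. keep 'n'
  6. substitute 'e' -> 'd'  (+1)
Total edit operations: 3
Edit distance = 3


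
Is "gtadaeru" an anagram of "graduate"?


Word 1: "graduate" → sorted: aadegrtu
Word 2: "gtadaeru" → sorted: aadegrtu
Same letters? aadegrtu == aadegrtu
Anagram = Yes


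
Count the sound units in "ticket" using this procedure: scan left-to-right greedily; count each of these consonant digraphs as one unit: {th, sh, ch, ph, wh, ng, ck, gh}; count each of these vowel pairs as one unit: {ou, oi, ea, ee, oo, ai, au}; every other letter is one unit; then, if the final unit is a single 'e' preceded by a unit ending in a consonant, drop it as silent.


Word: "ticket" (6 letters)
Left-to-right scan:
  (1) 't' (letter)
  (2) 'i' (letter)
  (3) 'ck' (digraph)
  (4) 'e' (letter)
  (5) 't' (letter)
Units from scan: 5
Sound units = 5 units


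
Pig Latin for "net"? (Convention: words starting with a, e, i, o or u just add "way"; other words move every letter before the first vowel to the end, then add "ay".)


Word: "net"
Starts with consonant(s) → move to end, add 'ay'
Consonant cluster: "n"
Pig Latin = "etnay"


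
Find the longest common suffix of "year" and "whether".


Word 1: "year"
Word 2: "whether"
Comparing from end:
  Pos -1: 'r' == 'r'
  Pos -2: 'a' != 'e' (stop)
LCS = "r" (length 1)


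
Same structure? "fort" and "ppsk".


Pattern of "fort": [0, 1, 2, 3]
Pattern of "ppsk": [0, 0, 1, 2]
Patterns do not match
Same pattern = No


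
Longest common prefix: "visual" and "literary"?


Word 1: "visual"
Word 2: "literary"
Comparing from start:
  Pos 0: 'v' != 'l' (stop)
LCP = "" (length 0)


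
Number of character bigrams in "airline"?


Word: "airline" (length 7)
Number of 2-grams = length - 2 + 1 = 7 - 2 + 1
= 6


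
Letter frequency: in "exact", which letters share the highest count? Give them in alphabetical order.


Word: "exact"
Letter counts:
  'a': 1
  'c': 1
  'e': 1
  't': 1
  'x': 1
Maximum count = 1
Most frequent = 'a', 'c', 'e', 't', 'x' (1 time each)


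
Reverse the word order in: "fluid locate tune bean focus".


Original: "fluid locate tune bean focus"
Words (1..n): fluid | locate | tune | bean | focus
Reversed (n..1): focus | bean | tune | locate | fluid
Result = "focus bean tune locate fluid"


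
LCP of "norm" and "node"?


Word 1: "norm"
Word 2: "node"
Comparing from start:
  Pos 0: 'n' == 'n'
  Pos 1: 'o' == 'o'
  Pos 2: 'r' != 'd' (stop)
LCP = "no" (length 2)


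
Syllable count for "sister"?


Word: "sister"
Syllable breakdown: sis / ter
Counting: 2 parts
= 2 syllables


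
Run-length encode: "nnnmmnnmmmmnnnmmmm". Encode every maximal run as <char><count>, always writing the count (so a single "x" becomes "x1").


String: "nnnmmnnmmmmnnnmmmm"
Scanning for consecutive runs:
  'n' x 3
  'm' x 2
  'n' x 2
  'm' x 4
  'n' x 3
  'm' x 4
RLE = "n3m2n2m4n3m4"


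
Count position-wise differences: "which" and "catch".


Comparing character by character (same length = 5):
  Pos 0: 'w' vs 'c' !=
  Pos 1: 'h' vs 'a' !=
  Pos 2: 'i' vs 't' !=
  Pos 3: 'c' vs 'c' =
  Pos 4: 'h' vs 'h' =
Hamming distance = 3


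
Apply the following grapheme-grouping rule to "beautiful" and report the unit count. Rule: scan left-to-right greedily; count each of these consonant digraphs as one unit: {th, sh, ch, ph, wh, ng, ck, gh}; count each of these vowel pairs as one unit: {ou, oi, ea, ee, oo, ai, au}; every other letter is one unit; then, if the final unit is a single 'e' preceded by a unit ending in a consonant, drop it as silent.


Word: "beautiful" (9 letters)
Left-to-right scan:
  (1) 'b' (letter)
  (2) 'ea' (vowel-pair)
  (3) 'u' (letter)
  (4) 't' (letter)
  (5) 'i' (letter)
  (6) 'f' (letter)
  (7) 'u' (letter)
  (8) 'l' (letter)
Units from scan: 8
Sound units = 8 units


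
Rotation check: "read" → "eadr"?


Word: "read", Candidate: "eadr"
Method: check if candidate is substring of word+word
"readread" contains "eadr"? Yes
Is rotation = Yes


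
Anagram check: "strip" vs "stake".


Word 1: "strip" → sorted: iprst
Word 2: "stake" → sorted: aekst
Same letters? iprst != aekst
Anagram = No


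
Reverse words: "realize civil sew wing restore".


Original: "realize civil sew wing restore"
Words (1..n): realize | civil | sew | wing | restore
Reversed (n..1): restore | wing | sew | civil | realize
Result = "restore wing sew civil realize"


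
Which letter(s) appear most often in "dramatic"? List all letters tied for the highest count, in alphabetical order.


Word: "dramatic"
Letter counts:
  'a': 2
  'c': 1
  'd': 1
  'i': 1
  'm': 1
  'r': 1
  't': 1
Maximum count = 2
Most frequent = 'a' (2 times each)


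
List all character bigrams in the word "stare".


Word: "stare" (length 5)
Number of bigrams = 5 - 2 + 1 = 4
  Position 0: "st"
  Position 1: "ta"
  Position 2: "ar"
  Position 3: "re"
Bigrams = "st", "ta", "ar", "re"


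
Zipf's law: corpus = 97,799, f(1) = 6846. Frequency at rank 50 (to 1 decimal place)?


Zipf's law: f(r) = f(1) / r
f(1) = 6846
f(50) = 6846 / 50
= 136.9 occurrences


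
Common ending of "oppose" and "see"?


Word 1: "oppose"
Word 2: "see"
Comparing from end:
  Pos -1: 'e' == 'e'
  Pos -2: 's' != 'e' (stop)
LCS = "e" (length 1)


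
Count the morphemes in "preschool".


Word: "preschool"
Morphemes: pre- | school
Each morpheme carries meaning
= 2 morphemes


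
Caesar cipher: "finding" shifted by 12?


Word: "finding"
Shift: 12
Each letter → (letter + shift) mod 26:
  'f' (5) + 12 = 17 → 'r'
  'i' (8) + 12 = 20 → 'u'
  'n' (13) + 12 = 25 → 'z'
  'd' (3) + 12 = 15 → 'p'
  'i' (8) + 12 = 20 → 'u'
  'n' (13) + 12 = 25 → 'z'
  'g' (6) + 12 = 18 → 's'
Result = "ruzpuzs"


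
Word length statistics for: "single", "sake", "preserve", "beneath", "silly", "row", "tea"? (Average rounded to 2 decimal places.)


Lengths: "single"=6, "sake"=4, "preserve"=8, "beneath"=7, "silly"=5, "row"=3, "tea"=3
Sum = 36, Count = 7
Average = 36/7 = 5.14
= avg=5.14, min=3, max=8


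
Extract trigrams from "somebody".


Word: "somebody" (length 8)
Number of trigrams = 8 - 3 + 1 = 6
  Position 0: "som"
  Position 1: "ome"
  Position 2: "meb"
  Position 3: "ebo"
  Position 4: "bod"
  Position 5: "ody"
Trigrams = "som", "ome", "meb", "ebo", "bod", "ody"


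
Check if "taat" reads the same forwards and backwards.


Word: "taat"
Reversed: "taat"
Forward == Backward? taat == taat
Palindrome = Yes


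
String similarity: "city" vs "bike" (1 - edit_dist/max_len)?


Word 1: "city" (length 4)
Word 2: "bike" (length 4)
One optimal edit sequence:
  1. substitute 'c' -> 'b'  (+1)
  2. keep 'i'
  3. substitute 't' -> 'k'  (+1)
  4. substitute 'y' -> 'e'  (+1)
Edit distance = 3
Max length = max(4, 4) = 4
Similarity = 1 - 3/4
= 0.2500


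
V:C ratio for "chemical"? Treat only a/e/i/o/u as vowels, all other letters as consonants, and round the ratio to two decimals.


Word: "chemical"
Vowels (a,e,i,o,u): 3
Consonants: 5
Ratio = 3/5
= 0.60


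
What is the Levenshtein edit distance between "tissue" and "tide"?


Word 1: "tissue" (length 6)
Word 2: "tide" (length 4)
One optimal edit sequence (insert/delete/substitute each cost 1):
  1. keep 't'
  2. keep 'i'
  3. delete 's'  (+1)
  4. delete 's'  (+1)
  5. substitute 'u' -> 'd'  (+1)
  6. keep 'e'
Total edit operations: 3
Edit distance = 3


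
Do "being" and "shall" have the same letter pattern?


Pattern of "being": [0, 1, 2, 3, 4]
Pattern of "shall": [0, 1, 2, 3, 3]
Patterns do not match
Same pattern = No


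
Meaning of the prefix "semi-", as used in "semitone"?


Prefix: semi-
As in: semitone -> semi- + tone
Meaning = half


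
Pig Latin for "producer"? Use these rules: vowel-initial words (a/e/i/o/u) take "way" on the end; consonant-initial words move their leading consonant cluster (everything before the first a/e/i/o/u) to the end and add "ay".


Word: "producer"
Starts with consonant(s) → move to end, add 'ay'
Consonant cluster: "pr"
Pig Latin = "oducerpray"


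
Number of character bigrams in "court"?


Word: "court" (length 5)
Number of 2-grams = length - 2 + 1 = 5 - 2 + 1
= 4


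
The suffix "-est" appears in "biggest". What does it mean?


Suffix: -est
Example: biggest (big + -est, with a spelling change)
Meaning = most


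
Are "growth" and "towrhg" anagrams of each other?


Word 1: "growth" → sorted: ghortw
Word 2: "towrhg" → sorted: ghortw
Same letters? ghortw == ghortw
Anagram = Yes


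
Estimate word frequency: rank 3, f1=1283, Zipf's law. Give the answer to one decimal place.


Zipf's law: f(r) = f(1) / r
f(1) = 1283
f(3) = 1283 / 3
= 427.7 occurrences


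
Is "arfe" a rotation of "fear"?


Word: "fear", Candidate: "arfe"
Method: check if candidate is substring of word+word
"fearfear" contains "arfe"? Yes
Is rotation = Yes


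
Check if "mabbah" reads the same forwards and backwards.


Word: "mabbah"
Reversed: "habbam"
Forward == Backward? mabbah != habbam
Palindrome = No


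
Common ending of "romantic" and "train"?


Word 1: "romantic"
Word 2: "train"
Comparing from end:
  Pos -1: 'c' != 'n' (stop)
LCS = "" (length 0)


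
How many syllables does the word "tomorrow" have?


Word: "tomorrow"
Syllable breakdown: to · mor · row
Counting: 3 parts
= 3 syllables


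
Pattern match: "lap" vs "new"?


Pattern of "lap": [0, 1, 2]
Pattern of "new": [0, 1, 2]
Patterns match
Same pattern = Yes


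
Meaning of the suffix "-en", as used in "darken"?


Suffix: -en
Example: darken = dark + -en
Meaning = to make / become


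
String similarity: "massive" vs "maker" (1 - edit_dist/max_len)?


Word 1: "massive" (length 7)
Word 2: "maker" (length 5)
One optimal edit sequence:
  1. keep 'm'
  2. keep 'a'
  3. delete 's'  (+1)
  4. delete 's'  (+1)
  5. substitute 'i' -> 'k'  (+1)
  6. substitute 'v' -> 'e'  (+1)
  7. substitute 'e' -> 'r'  (+1)
Edit distance = 5
Max length = max(7, 5) = 7
Similarity = 1 - 5/7
= 0.2857


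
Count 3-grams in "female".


Word: "female" (length 6)
Number of 3-grams = length - 3 + 1 = 6 - 3 + 1
= 4


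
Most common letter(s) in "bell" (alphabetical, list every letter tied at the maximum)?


Word: "bell"
Letter counts:
  'b': 1
  'e': 1
  'l': 2
Maximum count = 2
Most frequent = 'l' (2 times each)


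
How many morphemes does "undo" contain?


Word: "undo"
Morphemes: un- + do
Each morpheme carries meaning
= 2 morphemes


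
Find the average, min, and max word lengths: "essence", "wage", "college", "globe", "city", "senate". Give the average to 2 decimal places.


Lengths: "essence"=7, "wage"=4, "college"=7, "globe"=5, "city"=4, "senate"=6
Sum = 33, Count = 6
Average = 33/6 = 5.50
= avg=5.50, min=4, max=7


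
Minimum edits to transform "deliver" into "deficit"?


Word 1: "deliver" (length 7)
Word 2: "deficit" (length 7)
One optimal edit sequence (insert/delete/substitute each cost 1):
  1. keep 'd'
  2. keep 'e'
  3. substitute 'l' -> 'f'  (+1)
  4. keep 'i'
  5. substitute 'v' -> 'c'  (+1)
  6. substitute 'e' -> 'i'  (+1)
  7. substitute 'r' -> 't'  (+1)
Total edit operations: 4
Edit distance = 4


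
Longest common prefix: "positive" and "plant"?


Word 1: "positive"
Word 2: "plant"
Comparing from start:
  Pos 0: 'p' == 'p'
  Pos 1: 'o' != 'l' (stop)
LCP = "p" (length 1)


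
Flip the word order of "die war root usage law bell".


Original: "die war root usage law bell"
Words (1..n): die | war | root | usage | law | bell
Reversed (n..1): bell | law | usage | root | war | die
Result = "bell law usage root war die"


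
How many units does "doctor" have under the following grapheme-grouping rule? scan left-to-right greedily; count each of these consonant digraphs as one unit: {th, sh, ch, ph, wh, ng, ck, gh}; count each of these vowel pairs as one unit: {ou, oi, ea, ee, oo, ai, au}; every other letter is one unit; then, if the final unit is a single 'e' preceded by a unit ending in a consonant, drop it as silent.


Word: "doctor" (6 letters)
Left-to-right scan:
  1. 'd' (letter)
  2. 'o' (letter)
  3. 'c' (letter)
  4. 't' (letter)
  5. 'o' (letter)
  6. 'r' (letter)
Units from scan: 6
Sound units = 6 units


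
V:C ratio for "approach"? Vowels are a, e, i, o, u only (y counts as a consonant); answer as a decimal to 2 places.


Word: "approach"
Vowels (a,e,i,o,u): 3
Consonants: 5
Ratio = 3/5
= 0.60


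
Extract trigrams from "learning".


Word: "learning" (length 8)
Number of trigrams = 8 - 3 + 1 = 6
  Position 0: "lea"
  Position 1: "ear"
  Position 2: "arn"
  Position 3: "rni"
  Position 4: "nin"
  Position 5: "ing"
Trigrams = "lea", "ear", "arn", "rni", "nin", "ing"


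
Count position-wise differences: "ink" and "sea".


Comparing character by character (same length = 3):
  Pos 0: 'i' vs 's' !=
  Pos 1: 'n' vs 'e' !=
  Pos 2: 'k' vs 'a' !=
Hamming distance = 3


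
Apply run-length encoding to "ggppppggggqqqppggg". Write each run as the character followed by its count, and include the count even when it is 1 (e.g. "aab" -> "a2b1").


String: "ggppppggggqqqppggg"
Scanning for consecutive runs:
  'g' x 2
  'p' x 4
  'g' x 4
  'q' x 3
  'p' x 2
  'g' x 3
RLE = "g2p4g4q3p2g3"


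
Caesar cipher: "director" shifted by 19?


Word: "director"
Shift: 19
Each letter → (letter + shift) mod 26:
  'd' (3) + 19 = 22 → 'w'
  'i' (8) + 19 = 1 → 'b'
  'r' (17) + 19 = 10 → 'k'
  'e' (4) + 19 = 23 → 'x'
  'c' (2) + 19 = 21 → 'v'
  't' (19) + 19 = 12 → 'm'
  'o' (14) + 19 = 7 → 'h'
  'r' (17) + 19 = 10 → 'k'
Result = "wbkxvmhk"


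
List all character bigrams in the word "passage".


Word: "passage" (length 7)
Number of bigrams = 7 - 2 + 1 = 6
  Position 0: "pa"
  Position 1: "as"
  Position 2: "ss"
  Position 3: "sa"
  Position 4: "ag"
  Position 5: "ge"
Bigrams = "pa", "as", "ss", "sa", "ag", "ge"


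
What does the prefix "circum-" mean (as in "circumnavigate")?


Prefix: circum-
As in: circumnavigate -> circum- + navigate
Meaning = around


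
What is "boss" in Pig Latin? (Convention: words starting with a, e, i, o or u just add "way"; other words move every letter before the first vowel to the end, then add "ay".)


Word: "boss"
Starts with consonant(s) → move to end, add 'ay'
Consonant cluster: "b"
Pig Latin = "ossbay"


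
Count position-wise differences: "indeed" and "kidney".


Comparing character by character (same length = 6):
  Pos 0: 'i' vs 'k' !=
  Pos 1: 'n' vs 'i' !=
  Pos 2: 'd' vs 'd' =
  Pos 3: 'e' vs 'n' !=
  Pos 4: 'e' vs 'e' =
  Pos 5: 'd' vs 'y' !=
Hamming distance = 4


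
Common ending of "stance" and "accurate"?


Word 1: "stance"
Word 2: "accurate"
Comparing from end:
  Pos -1: 'e' == 'e'
  Pos -2: 'c' != 't' (stop)
LCS = "e" (length 1)


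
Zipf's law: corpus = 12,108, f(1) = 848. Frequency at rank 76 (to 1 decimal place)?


Zipf's law: f(r) = f(1) / r
f(1) = 848
f(76) = 848 / 76
= 11.2 occurrences


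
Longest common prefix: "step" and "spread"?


Word 1: "step"
Word 2: "spread"
Comparing from start:
  Pos 0: 's' == 's'
  Pos 1: 't' != 'p' (stop)
LCP = "s" (length 1)


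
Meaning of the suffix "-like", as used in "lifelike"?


Suffix: -like
Example: lifelike (life + -like)
Meaning = resembling


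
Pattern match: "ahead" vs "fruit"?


Pattern of "ahead": [0, 1, 2, 0, 3]
Pattern of "fruit": [0, 1, 2, 3, 4]
Patterns do not match
Same pattern = No


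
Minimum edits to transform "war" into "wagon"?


Word 1: "war" (length 3)
Word 2: "wagon" (length 5)
One optimal edit sequence (insert/delete/substitute each cost 1):
  1. keep 'w'
  2. keep 'a'
  3. insert 'g'  (+1)
  4. insert 'o'  (+1)
  5. substitute 'r' -> 'n'  (+1)
Total edit operations: 3
Edit distance = 3


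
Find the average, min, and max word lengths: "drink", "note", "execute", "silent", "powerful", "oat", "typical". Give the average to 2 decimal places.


Lengths: "drink"=5, "note"=4, "execute"=7, "silent"=6, "powerful"=8, "oat"=3, "typical"=7
Sum = 40, Count = 7
Average = 40/7 = 5.71
= avg=5.71, min=3, max=8


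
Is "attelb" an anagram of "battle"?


Word 1: "battle" → sorted: abeltt
Word 2: "attelb" → sorted: abeltt
Same letters? abeltt == abeltt
Anagram = Yes


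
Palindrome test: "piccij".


Word: "piccij"
Reversed: "jiccip"
Forward == Backward? piccij != jiccip
Palindrome = No


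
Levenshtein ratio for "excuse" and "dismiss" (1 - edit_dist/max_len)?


Word 1: "excuse" (length 6)
Word 2: "dismiss" (length 7)
One optimal edit sequence:
  1. insert 'd'  (+1)
  2. substitute 'e' -> 'i'  (+1)
  3. substitute 'x' -> 's'  (+1)
  4. substitute 'c' -> 'm'  (+1)
  5. substitute 'u' -> 'i'  (+1)
  6. keep 's'
  7. substitute 'e' -> 's'  (+1)
Edit distance = 6
Max length = max(6, 7) = 7
Similarity = 1 - 6/7
= 0.1429


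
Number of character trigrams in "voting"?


Word: "voting" (length 6)
Number of 3-grams = length - 3 + 1 = 6 - 3 + 1
= 4


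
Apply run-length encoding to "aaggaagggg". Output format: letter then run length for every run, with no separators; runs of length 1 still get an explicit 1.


String: "aaggaagggg"
Scanning for consecutive runs:
  'a' x 2
  'g' x 2
  'a' x 2
  'g' x 4
RLE = "a2g2a2g4"


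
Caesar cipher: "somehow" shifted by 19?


Word: "somehow"
Shift: 19
Each letter → (letter + shift) mod 26:
  's' (18) + 19 = 11 → 'l'
  'o' (14) + 19 = 7 → 'h'
  'm' (12) + 19 = 5 → 'f'
  'e' (4) + 19 = 23 → 'x'
  'h' (7) + 19 = 0 → 'a'
  'o' (14) + 19 = 7 → 'h'
  'w' (22) + 19 = 15 → 'p'
Result = "lhfxahp"


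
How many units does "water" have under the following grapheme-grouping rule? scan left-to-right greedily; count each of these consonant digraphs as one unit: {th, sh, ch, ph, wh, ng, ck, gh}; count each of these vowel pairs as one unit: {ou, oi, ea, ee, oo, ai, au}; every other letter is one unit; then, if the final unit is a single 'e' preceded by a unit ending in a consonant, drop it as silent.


Word: "water" (5 letters)
Left-to-right scan:
  (1) 'w' (letter)
  (2) 'a' (letter)
  (3) 't' (letter)
  (4) 'e' (letter)
  (5) 'r' (letter)
Units from scan: 5
Sound units = 5 units


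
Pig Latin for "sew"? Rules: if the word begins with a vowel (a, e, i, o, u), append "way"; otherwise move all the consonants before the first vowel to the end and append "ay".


Word: "sew"
Starts with consonant(s) → move to end, add 'ay'
Consonant cluster: "s"
Pig Latin = "ewsay"


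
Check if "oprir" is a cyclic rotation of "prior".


Word: "prior", Candidate: "oprir"
Method: check if candidate is substring of word+word
"priorprior" contains "oprir"? No
Is rotation = No


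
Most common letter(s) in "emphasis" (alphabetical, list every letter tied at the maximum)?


Word: "emphasis"
Letter counts:
  'a': 1
  'e': 1
  'h': 1
  'i': 1
  'm': 1
  'p': 1
  's': 2
Maximum count = 2
Most frequent = 's' (2 times each)


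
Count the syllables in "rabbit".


Word: "rabbit"
Syllable breakdown: rab / bit
Counting: 2 parts
= 2 syllables


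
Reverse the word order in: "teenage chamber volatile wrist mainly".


Original: "teenage chamber volatile wrist mainly"
Words (1..n): teenage | chamber | volatile | wrist | mainly
Reversed (n..1): mainly | wrist | volatile | chamber | teenage
Result = "mainly wrist volatile chamber teenage"


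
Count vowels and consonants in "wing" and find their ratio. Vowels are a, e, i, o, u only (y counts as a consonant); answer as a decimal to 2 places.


Word: "wing"
Vowels (a,e,i,o,u): 1
Consonants: 3
Ratio = 1/3
= 0.33


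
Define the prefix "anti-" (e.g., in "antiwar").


Prefix: anti-
As in: antiwar -> anti- + war
Meaning = against


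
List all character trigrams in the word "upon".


Word: "upon" (length 4)
Number of trigrams = 4 - 3 + 1 = 2
  Position 0: "upo"
  Position 1: "pon"
Trigrams = "upo", "pon"


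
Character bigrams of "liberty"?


Word: "liberty" (length 7)
Number of bigrams = 7 - 2 + 1 = 6
  Position 0: "li"
  Position 1: "ib"
  Position 2: "be"
  Position 3: "er"
  Position 4: "rt"
  Position 5: "ty"
Bigrams = "li", "ib", "be", "er", "rt", "ty"


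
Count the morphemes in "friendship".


Word: "friendship"
Morphemes: friend / -ship
Each morpheme carries meaning
= 2 morphemes


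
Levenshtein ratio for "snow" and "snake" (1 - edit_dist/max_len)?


Word 1: "snow" (length 4)
Word 2: "snake" (length 5)
One optimal edit sequence:
  1. keep 's'
  2. keep 'n'
  3. insert 'a'  (+1)
  4. substitute 'o' -> 'k'  (+1)
  5. substitute 'w' -> 'e'  (+1)
Edit distance = 3
Max length = max(4, 5) = 5
Similarity = 1 - 3/5
= 0.4000


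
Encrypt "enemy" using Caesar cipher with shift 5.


Word: "enemy"
Shift: 5
Each letter → (letter + shift) mod 26:
  'e' (4) + 5 = 9 → 'j'
  'n' (13) + 5 = 18 → 's'
  'e' (4) + 5 = 9 → 'j'
  'm' (12) + 5 = 17 → 'r'
  'y' (24) + 5 = 3 → 'd'
Result = "jsjrd"


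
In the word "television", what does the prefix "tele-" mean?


Prefix: tele-
Example: television (tele- + vision)
Meaning = distant


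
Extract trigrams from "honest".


Word: "honest" (length 6)
Number of trigrams = 6 - 3 + 1 = 4
  Position 0: "hon"
  Position 1: "one"
  Position 2: "nes"
  Position 3: "est"
Trigrams = "hon", "one", "nes", "est"


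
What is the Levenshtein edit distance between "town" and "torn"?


Word 1: "town" (length 4)
Word 2: "torn" (length 4)
One optimal edit sequence (insert/delete/substitute each cost 1):
  1. keep 't'
  2. keep 'o'
  3. substitute 'w' -> 'r'  (+1)
  4. keep 'n'
Total edit operations: 1
Edit distance = 1


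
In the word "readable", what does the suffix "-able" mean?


Suffix: -able
As in: readable -> read + -able
Meaning = capable of


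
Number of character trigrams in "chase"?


Word: "chase" (length 5)
Number of 3-grams = length - 3 + 1 = 5 - 3 + 1
= 3


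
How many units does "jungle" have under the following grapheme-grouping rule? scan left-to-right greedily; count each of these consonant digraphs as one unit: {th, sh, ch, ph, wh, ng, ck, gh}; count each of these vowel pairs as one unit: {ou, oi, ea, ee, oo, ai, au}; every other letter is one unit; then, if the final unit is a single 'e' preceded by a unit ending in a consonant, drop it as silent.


Word: "jungle" (6 letters)
Left-to-right scan:
  1. 'j' (letter)
  2. 'u' (letter)
  3. 'ng' (digraph)
  4. 'l' (letter)
  5. 'e' (letter)
Units from scan: 5
Final unit is 'e' after a consonant -> drop as silent (-1)
Sound units = 4 units


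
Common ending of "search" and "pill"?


Word 1: "search"
Word 2: "pill"
Comparing from end:
  Pos -1: 'h' != 'l' (stop)
LCS = "" (length 0)


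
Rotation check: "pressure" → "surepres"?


Word: "pressure", Candidate: "surepres"
Method: check if candidate is substring of word+word
"pressurepressure" contains "surepres"? Yes
Is rotation = Yes


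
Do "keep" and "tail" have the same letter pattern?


Pattern of "keep": [0, 1, 1, 2]
Pattern of "tail": [0, 1, 2, 3]
Patterns do not match
Same pattern = No


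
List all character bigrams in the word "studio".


Word: "studio" (length 6)
Number of bigrams = 6 - 2 + 1 = 5
  Position 0: "st"
  Position 1: "tu"
  Position 2: "ud"
  Position 3: "di"
  Position 4: "io"
Bigrams = "st", "tu", "ud", "di", "io"


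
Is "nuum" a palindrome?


Word: "nuum"
Reversed: "muun"
Forward == Backward? nuum != muun
Palindrome = No


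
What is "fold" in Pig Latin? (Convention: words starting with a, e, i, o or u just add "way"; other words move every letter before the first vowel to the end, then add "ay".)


Word: "fold"
Starts with consonant(s) → move to end, add 'ay'
Consonant cluster: "f"
Pig Latin = "oldfay"


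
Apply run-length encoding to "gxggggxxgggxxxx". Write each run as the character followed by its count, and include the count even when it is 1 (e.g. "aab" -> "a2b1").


String: "gxggggxxgggxxxx"
Scanning for consecutive runs:
  'g' x 1
  'x' x 1
  'g' x 4
  'x' x 2
  'g' x 3
  'x' x 4
RLE = "g1x1g4x2g3x4"


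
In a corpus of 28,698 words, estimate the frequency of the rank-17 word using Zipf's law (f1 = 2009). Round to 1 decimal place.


Zipf's law: f(r) = f(1) / r
f(1) = 2009
f(17) = 2009 / 17
= 118.2 occurrences


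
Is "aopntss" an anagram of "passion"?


Word 1: "passion" → sorted: ainopss
Word 2: "aopntss" → sorted: anopsst
Same letters? ainopss != anopsst
Anagram = No


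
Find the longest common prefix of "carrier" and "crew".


Word 1: "carrier"
Word 2: "crew"
Comparing from start:
  Pos 0: 'c' == 'c'
  Pos 1: 'a' != 'r' (stop)
LCP = "c" (length 1)


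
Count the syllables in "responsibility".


Word: "responsibility"
Syllable breakdown: re / spon / si / bil / i / ty
Counting: 6 parts
= 6 syllables


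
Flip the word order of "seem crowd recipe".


Original: "seem crowd recipe"
Words (1..n): seem | crowd | recipe
Reversed (n..1): recipe | crowd | seem
Result = "recipe crowd seem"


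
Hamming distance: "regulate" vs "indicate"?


Comparing character by character (same length = 8):
  Pos 0: 'r' vs 'i' !=
  Pos 1: 'e' vs 'n' !=
  Pos 2: 'g' vs 'd' !=
  Pos 3: 'u' vs 'i' !=
  Pos 4: 'l' vs 'c' !=
  Pos 5: 'a' vs 'a' =
  Pos 6: 't' vs 't' =
  Pos 7: 'e' vs 'e' =
Hamming distance = 5


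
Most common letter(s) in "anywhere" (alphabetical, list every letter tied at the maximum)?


Word: "anywhere"
Letter counts:
  'a': 1
  'e': 2
  'h': 1
  'n': 1
  'r': 1
  'w': 1
  'y': 1
Maximum count = 2
Most frequent = 'e' (2 times each)


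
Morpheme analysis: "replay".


Word: "replay"
Morphemes: re- / play
Each morpheme carries meaning
= 2 morphemes


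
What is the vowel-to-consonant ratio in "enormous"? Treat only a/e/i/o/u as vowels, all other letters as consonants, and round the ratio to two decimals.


Word: "enormous"
Vowels (a,e,i,o,u): 4
Consonants: 4
Ratio = 4/4
= 1.00


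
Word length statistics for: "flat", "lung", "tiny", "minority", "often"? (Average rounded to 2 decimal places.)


Lengths: "flat"=4, "lung"=4, "tiny"=4, "minority"=8, "often"=5
Sum = 25, Count = 5
Average = 25/5 = 5.00
= avg=5.00, min=4, max=8


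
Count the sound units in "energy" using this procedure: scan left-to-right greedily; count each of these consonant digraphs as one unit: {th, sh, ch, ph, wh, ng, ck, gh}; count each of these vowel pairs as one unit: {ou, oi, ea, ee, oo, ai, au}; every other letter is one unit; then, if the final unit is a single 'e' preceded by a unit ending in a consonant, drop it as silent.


Word: "energy" (6 letters)
Left-to-right scan:
  (1) 'e' (letter)
  (2) 'n' (letter)
  (3) 'e' (letter)
  (4) 'r' (letter)
  (5) 'g' (letter)
  (6) 'y' (letter)
Units from scan: 6
Sound units = 6 units


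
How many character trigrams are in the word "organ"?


Word: "organ" (length 5)
Number of 3-grams = length - 3 + 1 = 5 - 3 + 1
= 3


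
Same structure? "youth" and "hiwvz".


Pattern of "youth": [0, 1, 2, 3, 4]
Pattern of "hiwvz": [0, 1, 2, 3, 4]
Patterns match
Same pattern = Yes


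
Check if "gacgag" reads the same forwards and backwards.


Word: "gacgag"
Reversed: "gagcag"
Forward == Backward? gacgag != gagcag
Palindrome = No


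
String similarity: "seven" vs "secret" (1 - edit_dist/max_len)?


Word 1: "seven" (length 5)
Word 2: "secret" (length 6)
One optimal edit sequence:
  1. keep 's'
  2. keep 'e'
  3. insert 'c'  (+1)
  4. substitute 'v' -> 'r'  (+1)
  5. keep 'e'
  6. substitute 'n' -> 't'  (+1)
Edit distance = 3
Max length = max(5, 6) = 6
Similarity = 1 - 3/6
= 0.5000


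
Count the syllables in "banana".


Word: "banana"
Syllable breakdown: ba-na-na
Counting: 3 parts
= 3 syllables


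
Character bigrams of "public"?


Word: "public" (length 6)
Number of bigrams = 6 - 2 + 1 = 5
  Position 0: "pu"
  Position 1: "ub"
  Position 2: "bl"
  Position 3: "li"
  Position 4: "ic"
Bigrams = "pu", "ub", "bl", "li", "ic"


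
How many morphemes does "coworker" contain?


Word: "coworker"
Morphemes: co- + work + -er
Each morpheme carries meaning
= 3 morphemes
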